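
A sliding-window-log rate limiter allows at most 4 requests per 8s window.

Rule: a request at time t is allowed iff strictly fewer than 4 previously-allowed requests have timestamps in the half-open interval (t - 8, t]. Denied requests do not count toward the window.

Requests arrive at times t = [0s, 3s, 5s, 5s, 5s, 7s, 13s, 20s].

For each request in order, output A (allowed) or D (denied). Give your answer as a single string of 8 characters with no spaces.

Answer: AAAADDAA

Derivation:
Tracking allowed requests in the window:
  req#1 t=0s: ALLOW
  req#2 t=3s: ALLOW
  req#3 t=5s: ALLOW
  req#4 t=5s: ALLOW
  req#5 t=5s: DENY
  req#6 t=7s: DENY
  req#7 t=13s: ALLOW
  req#8 t=20s: ALLOW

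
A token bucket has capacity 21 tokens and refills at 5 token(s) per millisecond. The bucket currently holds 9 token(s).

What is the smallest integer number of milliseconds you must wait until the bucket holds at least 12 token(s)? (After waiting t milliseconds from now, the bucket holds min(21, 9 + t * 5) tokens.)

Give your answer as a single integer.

Answer: 1

Derivation:
Need 9 + t * 5 >= 12, so t >= 3/5.
Smallest integer t = ceil(3/5) = 1.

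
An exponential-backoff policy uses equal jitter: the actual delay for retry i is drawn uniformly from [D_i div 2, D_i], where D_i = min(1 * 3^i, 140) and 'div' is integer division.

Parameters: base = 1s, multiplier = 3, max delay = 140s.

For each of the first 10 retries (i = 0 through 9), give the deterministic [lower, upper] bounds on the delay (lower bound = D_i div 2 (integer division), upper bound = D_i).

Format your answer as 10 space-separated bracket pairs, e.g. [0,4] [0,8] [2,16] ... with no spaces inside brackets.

Computing bounds per retry:
  i=0: D_i=min(1*3^0,140)=1, bounds=[0,1]
  i=1: D_i=min(1*3^1,140)=3, bounds=[1,3]
  i=2: D_i=min(1*3^2,140)=9, bounds=[4,9]
  i=3: D_i=min(1*3^3,140)=27, bounds=[13,27]
  i=4: D_i=min(1*3^4,140)=81, bounds=[40,81]
  i=5: D_i=min(1*3^5,140)=140, bounds=[70,140]
  i=6: D_i=min(1*3^6,140)=140, bounds=[70,140]
  i=7: D_i=min(1*3^7,140)=140, bounds=[70,140]
  i=8: D_i=min(1*3^8,140)=140, bounds=[70,140]
  i=9: D_i=min(1*3^9,140)=140, bounds=[70,140]

Answer: [0,1] [1,3] [4,9] [13,27] [40,81] [70,140] [70,140] [70,140] [70,140] [70,140]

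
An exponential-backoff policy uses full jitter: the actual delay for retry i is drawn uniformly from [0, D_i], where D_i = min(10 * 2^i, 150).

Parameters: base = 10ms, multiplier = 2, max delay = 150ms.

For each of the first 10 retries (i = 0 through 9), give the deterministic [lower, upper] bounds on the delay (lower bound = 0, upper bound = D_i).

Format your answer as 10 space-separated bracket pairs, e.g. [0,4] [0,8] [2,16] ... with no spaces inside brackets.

Answer: [0,10] [0,20] [0,40] [0,80] [0,150] [0,150] [0,150] [0,150] [0,150] [0,150]

Derivation:
Computing bounds per retry:
  i=0: D_i=min(10*2^0,150)=10, bounds=[0,10]
  i=1: D_i=min(10*2^1,150)=20, bounds=[0,20]
  i=2: D_i=min(10*2^2,150)=40, bounds=[0,40]
  i=3: D_i=min(10*2^3,150)=80, bounds=[0,80]
  i=4: D_i=min(10*2^4,150)=150, bounds=[0,150]
  i=5: D_i=min(10*2^5,150)=150, bounds=[0,150]
  i=6: D_i=min(10*2^6,150)=150, bounds=[0,150]
  i=7: D_i=min(10*2^7,150)=150, bounds=[0,150]
  i=8: D_i=min(10*2^8,150)=150, bounds=[0,150]
  i=9: D_i=min(10*2^9,150)=150, bounds=[0,150]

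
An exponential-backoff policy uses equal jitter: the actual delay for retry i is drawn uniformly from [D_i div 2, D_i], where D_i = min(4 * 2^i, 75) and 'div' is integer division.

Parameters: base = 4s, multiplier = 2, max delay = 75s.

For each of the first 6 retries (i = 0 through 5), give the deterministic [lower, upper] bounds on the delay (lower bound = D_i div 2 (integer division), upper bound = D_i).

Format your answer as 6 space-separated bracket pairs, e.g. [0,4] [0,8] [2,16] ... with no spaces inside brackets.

Answer: [2,4] [4,8] [8,16] [16,32] [32,64] [37,75]

Derivation:
Computing bounds per retry:
  i=0: D_i=min(4*2^0,75)=4, bounds=[2,4]
  i=1: D_i=min(4*2^1,75)=8, bounds=[4,8]
  i=2: D_i=min(4*2^2,75)=16, bounds=[8,16]
  i=3: D_i=min(4*2^3,75)=32, bounds=[16,32]
  i=4: D_i=min(4*2^4,75)=64, bounds=[32,64]
  i=5: D_i=min(4*2^5,75)=75, bounds=[37,75]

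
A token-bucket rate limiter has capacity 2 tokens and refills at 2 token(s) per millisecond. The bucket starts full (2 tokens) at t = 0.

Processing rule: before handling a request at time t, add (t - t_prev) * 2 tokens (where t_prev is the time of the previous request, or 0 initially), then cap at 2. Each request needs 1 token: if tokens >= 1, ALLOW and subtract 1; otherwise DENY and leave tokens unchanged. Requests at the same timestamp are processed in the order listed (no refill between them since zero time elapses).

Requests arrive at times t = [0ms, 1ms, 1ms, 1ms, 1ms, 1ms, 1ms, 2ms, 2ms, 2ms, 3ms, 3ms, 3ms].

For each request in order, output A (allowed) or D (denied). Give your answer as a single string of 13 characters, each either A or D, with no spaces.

Answer: AAADDDDAADAAD

Derivation:
Simulating step by step:
  req#1 t=0ms: ALLOW
  req#2 t=1ms: ALLOW
  req#3 t=1ms: ALLOW
  req#4 t=1ms: DENY
  req#5 t=1ms: DENY
  req#6 t=1ms: DENY
  req#7 t=1ms: DENY
  req#8 t=2ms: ALLOW
  req#9 t=2ms: ALLOW
  req#10 t=2ms: DENY
  req#11 t=3ms: ALLOW
  req#12 t=3ms: ALLOW
  req#13 t=3ms: DENY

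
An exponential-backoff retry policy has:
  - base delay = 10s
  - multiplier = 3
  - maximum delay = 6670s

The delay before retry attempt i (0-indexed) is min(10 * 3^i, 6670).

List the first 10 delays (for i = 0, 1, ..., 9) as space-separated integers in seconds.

Computing each delay:
  i=0: min(10*3^0, 6670) = 10
  i=1: min(10*3^1, 6670) = 30
  i=2: min(10*3^2, 6670) = 90
  i=3: min(10*3^3, 6670) = 270
  i=4: min(10*3^4, 6670) = 810
  i=5: min(10*3^5, 6670) = 2430
  i=6: min(10*3^6, 6670) = 6670
  i=7: min(10*3^7, 6670) = 6670
  i=8: min(10*3^8, 6670) = 6670
  i=9: min(10*3^9, 6670) = 6670

Answer: 10 30 90 270 810 2430 6670 6670 6670 6670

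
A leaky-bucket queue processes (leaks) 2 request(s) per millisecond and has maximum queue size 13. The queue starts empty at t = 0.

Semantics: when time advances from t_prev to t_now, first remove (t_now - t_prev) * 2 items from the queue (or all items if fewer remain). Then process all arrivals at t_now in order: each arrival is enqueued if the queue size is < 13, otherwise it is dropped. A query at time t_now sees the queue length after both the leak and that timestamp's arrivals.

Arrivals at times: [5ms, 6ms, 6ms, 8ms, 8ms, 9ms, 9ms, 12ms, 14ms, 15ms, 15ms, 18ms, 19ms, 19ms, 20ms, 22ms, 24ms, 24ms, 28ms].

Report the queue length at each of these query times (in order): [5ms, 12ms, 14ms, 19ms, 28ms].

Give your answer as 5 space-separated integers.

Queue lengths at query times:
  query t=5ms: backlog = 1
  query t=12ms: backlog = 1
  query t=14ms: backlog = 1
  query t=19ms: backlog = 2
  query t=28ms: backlog = 1

Answer: 1 1 1 2 1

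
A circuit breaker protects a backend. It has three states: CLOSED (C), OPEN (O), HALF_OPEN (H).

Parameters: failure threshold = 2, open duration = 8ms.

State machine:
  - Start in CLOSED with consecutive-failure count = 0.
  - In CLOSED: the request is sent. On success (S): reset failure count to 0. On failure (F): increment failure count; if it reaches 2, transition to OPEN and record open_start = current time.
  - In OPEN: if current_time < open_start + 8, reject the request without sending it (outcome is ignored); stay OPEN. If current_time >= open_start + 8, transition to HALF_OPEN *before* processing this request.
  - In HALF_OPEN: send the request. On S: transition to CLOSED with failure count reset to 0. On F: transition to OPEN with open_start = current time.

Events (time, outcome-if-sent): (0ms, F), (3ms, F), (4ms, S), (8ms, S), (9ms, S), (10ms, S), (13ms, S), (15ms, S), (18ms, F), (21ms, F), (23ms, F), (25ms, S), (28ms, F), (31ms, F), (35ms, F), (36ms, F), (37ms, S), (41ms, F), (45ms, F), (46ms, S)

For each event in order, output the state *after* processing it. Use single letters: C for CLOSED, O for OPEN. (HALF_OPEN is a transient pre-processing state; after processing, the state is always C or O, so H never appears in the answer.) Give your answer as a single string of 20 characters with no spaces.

State after each event:
  event#1 t=0ms outcome=F: state=CLOSED
  event#2 t=3ms outcome=F: state=OPEN
  event#3 t=4ms outcome=S: state=OPEN
  event#4 t=8ms outcome=S: state=OPEN
  event#5 t=9ms outcome=S: state=OPEN
  event#6 t=10ms outcome=S: state=OPEN
  event#7 t=13ms outcome=S: state=CLOSED
  event#8 t=15ms outcome=S: state=CLOSED
  event#9 t=18ms outcome=F: state=CLOSED
  event#10 t=21ms outcome=F: state=OPEN
  event#11 t=23ms outcome=F: state=OPEN
  event#12 t=25ms outcome=S: state=OPEN
  event#13 t=28ms outcome=F: state=OPEN
  event#14 t=31ms outcome=F: state=OPEN
  event#15 t=35ms outcome=F: state=OPEN
  event#16 t=36ms outcome=F: state=OPEN
  event#17 t=37ms outcome=S: state=OPEN
  event#18 t=41ms outcome=F: state=OPEN
  event#19 t=45ms outcome=F: state=OPEN
  event#20 t=46ms outcome=S: state=OPEN

Answer: COOOOOCCCOOOOOOOOOOO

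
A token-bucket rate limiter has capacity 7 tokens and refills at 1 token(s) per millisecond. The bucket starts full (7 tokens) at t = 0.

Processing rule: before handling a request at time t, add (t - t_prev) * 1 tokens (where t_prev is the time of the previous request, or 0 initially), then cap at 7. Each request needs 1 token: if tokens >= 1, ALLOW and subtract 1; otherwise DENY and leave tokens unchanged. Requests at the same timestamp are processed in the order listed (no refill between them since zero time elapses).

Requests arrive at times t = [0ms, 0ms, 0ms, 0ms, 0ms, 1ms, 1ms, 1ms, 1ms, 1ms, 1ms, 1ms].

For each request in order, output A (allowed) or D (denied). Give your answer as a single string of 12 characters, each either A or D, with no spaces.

Answer: AAAAAAAADDDD

Derivation:
Simulating step by step:
  req#1 t=0ms: ALLOW
  req#2 t=0ms: ALLOW
  req#3 t=0ms: ALLOW
  req#4 t=0ms: ALLOW
  req#5 t=0ms: ALLOW
  req#6 t=1ms: ALLOW
  req#7 t=1ms: ALLOW
  req#8 t=1ms: ALLOW
  req#9 t=1ms: DENY
  req#10 t=1ms: DENY
  req#11 t=1ms: DENY
  req#12 t=1ms: DENY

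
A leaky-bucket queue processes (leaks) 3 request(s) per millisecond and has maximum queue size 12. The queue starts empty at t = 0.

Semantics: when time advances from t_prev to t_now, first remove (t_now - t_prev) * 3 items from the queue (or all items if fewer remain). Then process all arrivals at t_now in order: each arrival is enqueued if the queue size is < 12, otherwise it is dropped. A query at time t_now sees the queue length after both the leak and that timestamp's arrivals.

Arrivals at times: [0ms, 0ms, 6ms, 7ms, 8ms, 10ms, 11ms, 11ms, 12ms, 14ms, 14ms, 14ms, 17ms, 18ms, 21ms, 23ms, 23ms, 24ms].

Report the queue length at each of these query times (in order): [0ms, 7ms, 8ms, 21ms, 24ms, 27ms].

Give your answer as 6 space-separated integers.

Queue lengths at query times:
  query t=0ms: backlog = 2
  query t=7ms: backlog = 1
  query t=8ms: backlog = 1
  query t=21ms: backlog = 1
  query t=24ms: backlog = 1
  query t=27ms: backlog = 0

Answer: 2 1 1 1 1 0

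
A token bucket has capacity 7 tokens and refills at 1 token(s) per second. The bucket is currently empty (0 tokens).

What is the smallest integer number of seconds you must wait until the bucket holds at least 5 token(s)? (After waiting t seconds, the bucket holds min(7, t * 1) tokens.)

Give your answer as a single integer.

Need t * 1 >= 5, so t >= 5/1.
Smallest integer t = ceil(5/1) = 5.

Answer: 5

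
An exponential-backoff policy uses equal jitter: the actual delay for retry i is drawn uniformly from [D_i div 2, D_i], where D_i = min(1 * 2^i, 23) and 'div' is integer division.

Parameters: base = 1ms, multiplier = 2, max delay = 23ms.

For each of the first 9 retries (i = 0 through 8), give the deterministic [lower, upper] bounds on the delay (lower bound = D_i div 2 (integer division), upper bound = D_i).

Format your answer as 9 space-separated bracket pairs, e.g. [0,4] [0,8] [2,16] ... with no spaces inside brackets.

Computing bounds per retry:
  i=0: D_i=min(1*2^0,23)=1, bounds=[0,1]
  i=1: D_i=min(1*2^1,23)=2, bounds=[1,2]
  i=2: D_i=min(1*2^2,23)=4, bounds=[2,4]
  i=3: D_i=min(1*2^3,23)=8, bounds=[4,8]
  i=4: D_i=min(1*2^4,23)=16, bounds=[8,16]
  i=5: D_i=min(1*2^5,23)=23, bounds=[11,23]
  i=6: D_i=min(1*2^6,23)=23, bounds=[11,23]
  i=7: D_i=min(1*2^7,23)=23, bounds=[11,23]
  i=8: D_i=min(1*2^8,23)=23, bounds=[11,23]

Answer: [0,1] [1,2] [2,4] [4,8] [8,16] [11,23] [11,23] [11,23] [11,23]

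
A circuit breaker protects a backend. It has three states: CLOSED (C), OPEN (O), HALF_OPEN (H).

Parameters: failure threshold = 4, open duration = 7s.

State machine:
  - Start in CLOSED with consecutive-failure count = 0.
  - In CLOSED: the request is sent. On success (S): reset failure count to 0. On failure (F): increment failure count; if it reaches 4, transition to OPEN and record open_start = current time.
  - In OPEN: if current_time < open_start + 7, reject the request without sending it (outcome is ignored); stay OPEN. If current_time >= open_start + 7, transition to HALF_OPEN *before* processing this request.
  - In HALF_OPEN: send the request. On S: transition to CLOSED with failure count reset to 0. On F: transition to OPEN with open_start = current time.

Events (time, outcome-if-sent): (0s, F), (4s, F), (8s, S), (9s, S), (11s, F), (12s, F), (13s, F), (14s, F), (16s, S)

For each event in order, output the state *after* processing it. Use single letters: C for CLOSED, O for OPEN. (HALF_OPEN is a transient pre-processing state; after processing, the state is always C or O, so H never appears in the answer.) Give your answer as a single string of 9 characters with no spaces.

Answer: CCCCCCCOO

Derivation:
State after each event:
  event#1 t=0s outcome=F: state=CLOSED
  event#2 t=4s outcome=F: state=CLOSED
  event#3 t=8s outcome=S: state=CLOSED
  event#4 t=9s outcome=S: state=CLOSED
  event#5 t=11s outcome=F: state=CLOSED
  event#6 t=12s outcome=F: state=CLOSED
  event#7 t=13s outcome=F: state=CLOSED
  event#8 t=14s outcome=F: state=OPEN
  event#9 t=16s outcome=S: state=OPEN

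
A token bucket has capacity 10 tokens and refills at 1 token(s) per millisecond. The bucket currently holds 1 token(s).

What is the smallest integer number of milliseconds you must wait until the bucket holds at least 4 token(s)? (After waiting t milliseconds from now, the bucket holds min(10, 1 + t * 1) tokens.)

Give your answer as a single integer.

Answer: 3

Derivation:
Need 1 + t * 1 >= 4, so t >= 3/1.
Smallest integer t = ceil(3/1) = 3.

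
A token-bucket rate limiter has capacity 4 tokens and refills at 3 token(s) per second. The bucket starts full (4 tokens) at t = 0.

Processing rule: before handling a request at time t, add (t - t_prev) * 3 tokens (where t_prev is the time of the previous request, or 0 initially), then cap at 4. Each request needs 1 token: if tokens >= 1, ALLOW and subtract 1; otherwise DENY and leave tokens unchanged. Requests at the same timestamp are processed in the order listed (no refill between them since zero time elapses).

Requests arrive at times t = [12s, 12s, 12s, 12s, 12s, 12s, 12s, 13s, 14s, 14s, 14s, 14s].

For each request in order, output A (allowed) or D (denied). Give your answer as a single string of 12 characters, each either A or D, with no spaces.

Answer: AAAADDDAAAAA

Derivation:
Simulating step by step:
  req#1 t=12s: ALLOW
  req#2 t=12s: ALLOW
  req#3 t=12s: ALLOW
  req#4 t=12s: ALLOW
  req#5 t=12s: DENY
  req#6 t=12s: DENY
  req#7 t=12s: DENY
  req#8 t=13s: ALLOW
  req#9 t=14s: ALLOW
  req#10 t=14s: ALLOW
  req#11 t=14s: ALLOW
  req#12 t=14s: ALLOW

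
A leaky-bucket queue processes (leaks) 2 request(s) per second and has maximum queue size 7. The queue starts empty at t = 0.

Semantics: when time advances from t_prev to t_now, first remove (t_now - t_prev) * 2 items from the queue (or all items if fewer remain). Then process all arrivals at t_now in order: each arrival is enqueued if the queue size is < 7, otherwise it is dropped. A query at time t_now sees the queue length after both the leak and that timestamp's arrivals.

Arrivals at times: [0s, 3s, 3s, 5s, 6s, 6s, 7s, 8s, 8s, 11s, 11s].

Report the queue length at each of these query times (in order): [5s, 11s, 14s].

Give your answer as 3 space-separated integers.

Answer: 1 2 0

Derivation:
Queue lengths at query times:
  query t=5s: backlog = 1
  query t=11s: backlog = 2
  query t=14s: backlog = 0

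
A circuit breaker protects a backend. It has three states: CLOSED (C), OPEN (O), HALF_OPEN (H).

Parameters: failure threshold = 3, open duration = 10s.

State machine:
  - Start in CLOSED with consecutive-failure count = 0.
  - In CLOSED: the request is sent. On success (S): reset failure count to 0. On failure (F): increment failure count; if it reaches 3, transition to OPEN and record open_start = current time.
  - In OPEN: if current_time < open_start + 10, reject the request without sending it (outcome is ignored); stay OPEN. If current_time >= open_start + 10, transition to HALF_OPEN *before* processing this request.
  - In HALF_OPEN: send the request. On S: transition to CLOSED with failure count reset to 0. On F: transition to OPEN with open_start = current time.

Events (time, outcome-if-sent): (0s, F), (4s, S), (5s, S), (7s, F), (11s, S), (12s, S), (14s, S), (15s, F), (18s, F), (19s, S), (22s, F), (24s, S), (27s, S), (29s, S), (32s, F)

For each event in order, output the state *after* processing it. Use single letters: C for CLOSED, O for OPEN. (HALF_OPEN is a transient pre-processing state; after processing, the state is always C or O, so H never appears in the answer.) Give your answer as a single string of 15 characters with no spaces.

State after each event:
  event#1 t=0s outcome=F: state=CLOSED
  event#2 t=4s outcome=S: state=CLOSED
  event#3 t=5s outcome=S: state=CLOSED
  event#4 t=7s outcome=F: state=CLOSED
  event#5 t=11s outcome=S: state=CLOSED
  event#6 t=12s outcome=S: state=CLOSED
  event#7 t=14s outcome=S: state=CLOSED
  event#8 t=15s outcome=F: state=CLOSED
  event#9 t=18s outcome=F: state=CLOSED
  event#10 t=19s outcome=S: state=CLOSED
  event#11 t=22s outcome=F: state=CLOSED
  event#12 t=24s outcome=S: state=CLOSED
  event#13 t=27s outcome=S: state=CLOSED
  event#14 t=29s outcome=S: state=CLOSED
  event#15 t=32s outcome=F: state=CLOSED

Answer: CCCCCCCCCCCCCCC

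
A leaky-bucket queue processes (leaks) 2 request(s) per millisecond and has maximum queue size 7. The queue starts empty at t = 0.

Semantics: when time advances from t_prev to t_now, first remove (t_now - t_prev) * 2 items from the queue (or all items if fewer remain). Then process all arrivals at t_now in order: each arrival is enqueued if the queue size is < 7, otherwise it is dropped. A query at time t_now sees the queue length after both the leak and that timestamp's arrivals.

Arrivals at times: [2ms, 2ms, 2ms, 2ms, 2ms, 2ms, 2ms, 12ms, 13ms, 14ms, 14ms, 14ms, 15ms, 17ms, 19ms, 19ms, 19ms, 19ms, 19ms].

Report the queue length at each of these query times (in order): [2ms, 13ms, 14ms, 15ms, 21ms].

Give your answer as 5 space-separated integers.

Queue lengths at query times:
  query t=2ms: backlog = 7
  query t=13ms: backlog = 1
  query t=14ms: backlog = 3
  query t=15ms: backlog = 2
  query t=21ms: backlog = 1

Answer: 7 1 3 2 1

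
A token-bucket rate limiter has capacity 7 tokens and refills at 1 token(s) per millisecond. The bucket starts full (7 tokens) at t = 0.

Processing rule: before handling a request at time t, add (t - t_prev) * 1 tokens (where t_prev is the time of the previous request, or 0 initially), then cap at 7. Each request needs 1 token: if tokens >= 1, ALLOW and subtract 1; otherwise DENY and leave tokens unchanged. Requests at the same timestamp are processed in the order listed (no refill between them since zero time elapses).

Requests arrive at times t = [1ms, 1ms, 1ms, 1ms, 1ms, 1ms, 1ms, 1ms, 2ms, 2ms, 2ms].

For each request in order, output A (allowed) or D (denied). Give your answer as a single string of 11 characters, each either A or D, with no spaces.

Simulating step by step:
  req#1 t=1ms: ALLOW
  req#2 t=1ms: ALLOW
  req#3 t=1ms: ALLOW
  req#4 t=1ms: ALLOW
  req#5 t=1ms: ALLOW
  req#6 t=1ms: ALLOW
  req#7 t=1ms: ALLOW
  req#8 t=1ms: DENY
  req#9 t=2ms: ALLOW
  req#10 t=2ms: DENY
  req#11 t=2ms: DENY

Answer: AAAAAAADADD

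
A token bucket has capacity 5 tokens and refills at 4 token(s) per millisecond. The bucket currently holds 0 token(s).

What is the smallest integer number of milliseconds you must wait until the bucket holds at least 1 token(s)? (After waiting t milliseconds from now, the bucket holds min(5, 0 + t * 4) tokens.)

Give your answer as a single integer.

Need 0 + t * 4 >= 1, so t >= 1/4.
Smallest integer t = ceil(1/4) = 1.

Answer: 1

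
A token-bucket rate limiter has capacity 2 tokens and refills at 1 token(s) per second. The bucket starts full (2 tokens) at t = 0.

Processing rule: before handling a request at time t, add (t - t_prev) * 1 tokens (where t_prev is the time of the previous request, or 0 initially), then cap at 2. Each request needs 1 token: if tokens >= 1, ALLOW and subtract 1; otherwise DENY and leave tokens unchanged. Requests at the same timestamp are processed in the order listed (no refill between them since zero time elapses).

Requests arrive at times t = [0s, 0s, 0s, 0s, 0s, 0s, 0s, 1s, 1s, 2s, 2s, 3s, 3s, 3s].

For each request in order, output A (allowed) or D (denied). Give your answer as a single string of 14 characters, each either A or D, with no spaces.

Answer: AADDDDDADADADD

Derivation:
Simulating step by step:
  req#1 t=0s: ALLOW
  req#2 t=0s: ALLOW
  req#3 t=0s: DENY
  req#4 t=0s: DENY
  req#5 t=0s: DENY
  req#6 t=0s: DENY
  req#7 t=0s: DENY
  req#8 t=1s: ALLOW
  req#9 t=1s: DENY
  req#10 t=2s: ALLOW
  req#11 t=2s: DENY
  req#12 t=3s: ALLOW
  req#13 t=3s: DENY
  req#14 t=3s: DENY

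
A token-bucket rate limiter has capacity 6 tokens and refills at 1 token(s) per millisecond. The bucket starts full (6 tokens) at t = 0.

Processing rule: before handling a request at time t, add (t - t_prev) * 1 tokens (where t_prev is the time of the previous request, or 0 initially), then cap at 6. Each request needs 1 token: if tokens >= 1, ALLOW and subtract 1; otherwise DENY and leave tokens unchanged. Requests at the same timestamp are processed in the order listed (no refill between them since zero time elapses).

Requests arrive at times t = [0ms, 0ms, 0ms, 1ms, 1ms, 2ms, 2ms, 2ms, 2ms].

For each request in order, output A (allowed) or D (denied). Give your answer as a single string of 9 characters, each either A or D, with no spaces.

Simulating step by step:
  req#1 t=0ms: ALLOW
  req#2 t=0ms: ALLOW
  req#3 t=0ms: ALLOW
  req#4 t=1ms: ALLOW
  req#5 t=1ms: ALLOW
  req#6 t=2ms: ALLOW
  req#7 t=2ms: ALLOW
  req#8 t=2ms: ALLOW
  req#9 t=2ms: DENY

Answer: AAAAAAAAD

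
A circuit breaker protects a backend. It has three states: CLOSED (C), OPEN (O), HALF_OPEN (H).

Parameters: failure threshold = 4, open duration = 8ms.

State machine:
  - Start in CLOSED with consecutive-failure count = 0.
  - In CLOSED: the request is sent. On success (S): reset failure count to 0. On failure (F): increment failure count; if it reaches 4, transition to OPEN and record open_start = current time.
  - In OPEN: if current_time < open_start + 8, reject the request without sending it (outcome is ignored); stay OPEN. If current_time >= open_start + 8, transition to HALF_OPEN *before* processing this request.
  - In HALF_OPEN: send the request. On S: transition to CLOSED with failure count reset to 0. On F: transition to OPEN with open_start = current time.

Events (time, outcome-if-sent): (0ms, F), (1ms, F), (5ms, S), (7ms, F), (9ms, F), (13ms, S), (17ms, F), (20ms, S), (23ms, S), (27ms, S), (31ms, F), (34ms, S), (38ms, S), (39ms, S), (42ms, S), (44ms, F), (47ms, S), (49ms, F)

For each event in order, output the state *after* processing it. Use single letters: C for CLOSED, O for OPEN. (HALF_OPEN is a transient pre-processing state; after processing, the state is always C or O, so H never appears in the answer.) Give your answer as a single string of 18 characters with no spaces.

State after each event:
  event#1 t=0ms outcome=F: state=CLOSED
  event#2 t=1ms outcome=F: state=CLOSED
  event#3 t=5ms outcome=S: state=CLOSED
  event#4 t=7ms outcome=F: state=CLOSED
  event#5 t=9ms outcome=F: state=CLOSED
  event#6 t=13ms outcome=S: state=CLOSED
  event#7 t=17ms outcome=F: state=CLOSED
  event#8 t=20ms outcome=S: state=CLOSED
  event#9 t=23ms outcome=S: state=CLOSED
  event#10 t=27ms outcome=S: state=CLOSED
  event#11 t=31ms outcome=F: state=CLOSED
  event#12 t=34ms outcome=S: state=CLOSED
  event#13 t=38ms outcome=S: state=CLOSED
  event#14 t=39ms outcome=S: state=CLOSED
  event#15 t=42ms outcome=S: state=CLOSED
  event#16 t=44ms outcome=F: state=CLOSED
  event#17 t=47ms outcome=S: state=CLOSED
  event#18 t=49ms outcome=F: state=CLOSED

Answer: CCCCCCCCCCCCCCCCCC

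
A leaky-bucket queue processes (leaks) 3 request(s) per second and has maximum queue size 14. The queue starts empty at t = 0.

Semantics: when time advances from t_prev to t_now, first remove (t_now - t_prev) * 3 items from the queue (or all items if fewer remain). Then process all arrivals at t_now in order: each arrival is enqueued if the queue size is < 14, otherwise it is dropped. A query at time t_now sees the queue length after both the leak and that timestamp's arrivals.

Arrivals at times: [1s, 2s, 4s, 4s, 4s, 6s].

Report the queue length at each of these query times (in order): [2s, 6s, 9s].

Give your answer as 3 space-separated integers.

Answer: 1 1 0

Derivation:
Queue lengths at query times:
  query t=2s: backlog = 1
  query t=6s: backlog = 1
  query t=9s: backlog = 0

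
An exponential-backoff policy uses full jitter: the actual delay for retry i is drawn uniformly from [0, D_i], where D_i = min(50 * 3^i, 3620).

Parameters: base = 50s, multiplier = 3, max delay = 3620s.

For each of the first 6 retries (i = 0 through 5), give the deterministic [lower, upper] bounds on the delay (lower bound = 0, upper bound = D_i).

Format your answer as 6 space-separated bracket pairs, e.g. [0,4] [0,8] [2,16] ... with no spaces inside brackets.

Answer: [0,50] [0,150] [0,450] [0,1350] [0,3620] [0,3620]

Derivation:
Computing bounds per retry:
  i=0: D_i=min(50*3^0,3620)=50, bounds=[0,50]
  i=1: D_i=min(50*3^1,3620)=150, bounds=[0,150]
  i=2: D_i=min(50*3^2,3620)=450, bounds=[0,450]
  i=3: D_i=min(50*3^3,3620)=1350, bounds=[0,1350]
  i=4: D_i=min(50*3^4,3620)=3620, bounds=[0,3620]
  i=5: D_i=min(50*3^5,3620)=3620, bounds=[0,3620]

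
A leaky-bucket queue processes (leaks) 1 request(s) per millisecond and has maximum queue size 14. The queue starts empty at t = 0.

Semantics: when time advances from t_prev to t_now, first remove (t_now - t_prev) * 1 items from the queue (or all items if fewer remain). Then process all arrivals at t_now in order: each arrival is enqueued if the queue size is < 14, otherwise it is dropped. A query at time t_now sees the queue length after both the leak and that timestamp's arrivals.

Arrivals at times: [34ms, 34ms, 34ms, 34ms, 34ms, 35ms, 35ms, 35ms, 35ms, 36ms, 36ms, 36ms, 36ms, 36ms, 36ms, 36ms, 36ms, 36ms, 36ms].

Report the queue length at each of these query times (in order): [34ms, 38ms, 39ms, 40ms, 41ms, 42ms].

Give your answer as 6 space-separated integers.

Answer: 5 12 11 10 9 8

Derivation:
Queue lengths at query times:
  query t=34ms: backlog = 5
  query t=38ms: backlog = 12
  query t=39ms: backlog = 11
  query t=40ms: backlog = 10
  query t=41ms: backlog = 9
  query t=42ms: backlog = 8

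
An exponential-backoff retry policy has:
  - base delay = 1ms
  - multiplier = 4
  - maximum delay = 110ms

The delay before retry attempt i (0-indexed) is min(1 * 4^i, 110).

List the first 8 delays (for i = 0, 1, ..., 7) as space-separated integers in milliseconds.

Answer: 1 4 16 64 110 110 110 110

Derivation:
Computing each delay:
  i=0: min(1*4^0, 110) = 1
  i=1: min(1*4^1, 110) = 4
  i=2: min(1*4^2, 110) = 16
  i=3: min(1*4^3, 110) = 64
  i=4: min(1*4^4, 110) = 110
  i=5: min(1*4^5, 110) = 110
  i=6: min(1*4^6, 110) = 110
  i=7: min(1*4^7, 110) = 110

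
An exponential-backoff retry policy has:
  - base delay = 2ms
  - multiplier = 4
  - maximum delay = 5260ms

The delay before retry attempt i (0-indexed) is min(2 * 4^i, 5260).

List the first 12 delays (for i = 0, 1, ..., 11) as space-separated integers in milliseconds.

Answer: 2 8 32 128 512 2048 5260 5260 5260 5260 5260 5260

Derivation:
Computing each delay:
  i=0: min(2*4^0, 5260) = 2
  i=1: min(2*4^1, 5260) = 8
  i=2: min(2*4^2, 5260) = 32
  i=3: min(2*4^3, 5260) = 128
  i=4: min(2*4^4, 5260) = 512
  i=5: min(2*4^5, 5260) = 2048
  i=6: min(2*4^6, 5260) = 5260
  i=7: min(2*4^7, 5260) = 5260
  i=8: min(2*4^8, 5260) = 5260
  i=9: min(2*4^9, 5260) = 5260
  i=10: min(2*4^10, 5260) = 5260
  i=11: min(2*4^11, 5260) = 5260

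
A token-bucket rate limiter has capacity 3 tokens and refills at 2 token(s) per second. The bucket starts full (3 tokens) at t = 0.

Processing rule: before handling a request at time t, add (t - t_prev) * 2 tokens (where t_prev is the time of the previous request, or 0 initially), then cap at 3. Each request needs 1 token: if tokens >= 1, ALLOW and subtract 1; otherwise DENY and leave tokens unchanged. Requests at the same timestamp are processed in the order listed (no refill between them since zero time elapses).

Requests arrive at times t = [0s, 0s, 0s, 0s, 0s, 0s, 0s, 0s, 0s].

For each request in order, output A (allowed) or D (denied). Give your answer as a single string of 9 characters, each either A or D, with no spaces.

Answer: AAADDDDDD

Derivation:
Simulating step by step:
  req#1 t=0s: ALLOW
  req#2 t=0s: ALLOW
  req#3 t=0s: ALLOW
  req#4 t=0s: DENY
  req#5 t=0s: DENY
  req#6 t=0s: DENY
  req#7 t=0s: DENY
  req#8 t=0s: DENY
  req#9 t=0s: DENY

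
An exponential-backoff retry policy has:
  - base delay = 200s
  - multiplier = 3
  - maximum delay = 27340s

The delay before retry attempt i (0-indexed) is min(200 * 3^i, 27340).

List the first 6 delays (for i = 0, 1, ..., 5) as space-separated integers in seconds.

Answer: 200 600 1800 5400 16200 27340

Derivation:
Computing each delay:
  i=0: min(200*3^0, 27340) = 200
  i=1: min(200*3^1, 27340) = 600
  i=2: min(200*3^2, 27340) = 1800
  i=3: min(200*3^3, 27340) = 5400
  i=4: min(200*3^4, 27340) = 16200
  i=5: min(200*3^5, 27340) = 27340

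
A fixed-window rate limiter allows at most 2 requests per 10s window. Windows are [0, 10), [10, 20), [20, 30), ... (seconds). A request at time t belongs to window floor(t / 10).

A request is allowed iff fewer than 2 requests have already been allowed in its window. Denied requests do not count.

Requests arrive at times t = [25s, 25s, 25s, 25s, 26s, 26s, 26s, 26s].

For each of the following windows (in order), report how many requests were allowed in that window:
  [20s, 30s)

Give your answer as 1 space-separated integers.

Answer: 2

Derivation:
Processing requests:
  req#1 t=25s (window 2): ALLOW
  req#2 t=25s (window 2): ALLOW
  req#3 t=25s (window 2): DENY
  req#4 t=25s (window 2): DENY
  req#5 t=26s (window 2): DENY
  req#6 t=26s (window 2): DENY
  req#7 t=26s (window 2): DENY
  req#8 t=26s (window 2): DENY

Allowed counts by window: 2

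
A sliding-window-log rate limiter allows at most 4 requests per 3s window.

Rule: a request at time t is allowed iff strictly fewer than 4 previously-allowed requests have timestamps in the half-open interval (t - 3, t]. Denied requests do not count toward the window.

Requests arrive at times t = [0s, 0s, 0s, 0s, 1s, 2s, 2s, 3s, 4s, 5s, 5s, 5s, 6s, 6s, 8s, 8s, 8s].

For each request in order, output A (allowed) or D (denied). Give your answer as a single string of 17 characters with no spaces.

Answer: AAAADDDAAAADADAAA

Derivation:
Tracking allowed requests in the window:
  req#1 t=0s: ALLOW
  req#2 t=0s: ALLOW
  req#3 t=0s: ALLOW
  req#4 t=0s: ALLOW
  req#5 t=1s: DENY
  req#6 t=2s: DENY
  req#7 t=2s: DENY
  req#8 t=3s: ALLOW
  req#9 t=4s: ALLOW
  req#10 t=5s: ALLOW
  req#11 t=5s: ALLOW
  req#12 t=5s: DENY
  req#13 t=6s: ALLOW
  req#14 t=6s: DENY
  req#15 t=8s: ALLOW
  req#16 t=8s: ALLOW
  req#17 t=8s: ALLOW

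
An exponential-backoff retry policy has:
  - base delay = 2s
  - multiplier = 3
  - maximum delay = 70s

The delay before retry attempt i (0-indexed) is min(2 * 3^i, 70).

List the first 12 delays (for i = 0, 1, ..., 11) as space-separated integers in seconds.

Computing each delay:
  i=0: min(2*3^0, 70) = 2
  i=1: min(2*3^1, 70) = 6
  i=2: min(2*3^2, 70) = 18
  i=3: min(2*3^3, 70) = 54
  i=4: min(2*3^4, 70) = 70
  i=5: min(2*3^5, 70) = 70
  i=6: min(2*3^6, 70) = 70
  i=7: min(2*3^7, 70) = 70
  i=8: min(2*3^8, 70) = 70
  i=9: min(2*3^9, 70) = 70
  i=10: min(2*3^10, 70) = 70
  i=11: min(2*3^11, 70) = 70

Answer: 2 6 18 54 70 70 70 70 70 70 70 70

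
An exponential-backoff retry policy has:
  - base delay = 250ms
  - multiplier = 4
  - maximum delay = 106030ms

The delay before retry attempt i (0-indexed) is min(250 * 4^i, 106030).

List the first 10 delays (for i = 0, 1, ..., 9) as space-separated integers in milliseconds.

Computing each delay:
  i=0: min(250*4^0, 106030) = 250
  i=1: min(250*4^1, 106030) = 1000
  i=2: min(250*4^2, 106030) = 4000
  i=3: min(250*4^3, 106030) = 16000
  i=4: min(250*4^4, 106030) = 64000
  i=5: min(250*4^5, 106030) = 106030
  i=6: min(250*4^6, 106030) = 106030
  i=7: min(250*4^7, 106030) = 106030
  i=8: min(250*4^8, 106030) = 106030
  i=9: min(250*4^9, 106030) = 106030

Answer: 250 1000 4000 16000 64000 106030 106030 106030 106030 106030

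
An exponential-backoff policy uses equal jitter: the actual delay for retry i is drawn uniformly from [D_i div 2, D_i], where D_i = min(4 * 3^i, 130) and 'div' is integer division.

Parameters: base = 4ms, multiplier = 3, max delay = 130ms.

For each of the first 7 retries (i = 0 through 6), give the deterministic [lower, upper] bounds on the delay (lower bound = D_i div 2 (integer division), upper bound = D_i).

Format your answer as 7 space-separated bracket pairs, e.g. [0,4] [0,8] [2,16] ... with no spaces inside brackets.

Computing bounds per retry:
  i=0: D_i=min(4*3^0,130)=4, bounds=[2,4]
  i=1: D_i=min(4*3^1,130)=12, bounds=[6,12]
  i=2: D_i=min(4*3^2,130)=36, bounds=[18,36]
  i=3: D_i=min(4*3^3,130)=108, bounds=[54,108]
  i=4: D_i=min(4*3^4,130)=130, bounds=[65,130]
  i=5: D_i=min(4*3^5,130)=130, bounds=[65,130]
  i=6: D_i=min(4*3^6,130)=130, bounds=[65,130]

Answer: [2,4] [6,12] [18,36] [54,108] [65,130] [65,130] [65,130]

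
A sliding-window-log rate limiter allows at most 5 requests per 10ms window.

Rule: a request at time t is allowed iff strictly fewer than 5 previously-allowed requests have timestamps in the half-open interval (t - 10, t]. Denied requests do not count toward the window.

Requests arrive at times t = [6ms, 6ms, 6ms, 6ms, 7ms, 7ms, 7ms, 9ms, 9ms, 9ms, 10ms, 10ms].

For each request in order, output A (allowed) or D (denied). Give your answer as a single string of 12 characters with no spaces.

Tracking allowed requests in the window:
  req#1 t=6ms: ALLOW
  req#2 t=6ms: ALLOW
  req#3 t=6ms: ALLOW
  req#4 t=6ms: ALLOW
  req#5 t=7ms: ALLOW
  req#6 t=7ms: DENY
  req#7 t=7ms: DENY
  req#8 t=9ms: DENY
  req#9 t=9ms: DENY
  req#10 t=9ms: DENY
  req#11 t=10ms: DENY
  req#12 t=10ms: DENY

Answer: AAAAADDDDDDD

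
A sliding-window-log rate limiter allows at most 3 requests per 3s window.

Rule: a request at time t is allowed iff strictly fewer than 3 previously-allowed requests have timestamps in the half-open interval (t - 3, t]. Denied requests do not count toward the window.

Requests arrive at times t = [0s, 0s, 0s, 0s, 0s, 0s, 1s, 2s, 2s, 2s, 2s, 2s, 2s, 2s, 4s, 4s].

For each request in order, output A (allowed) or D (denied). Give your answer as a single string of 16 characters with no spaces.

Tracking allowed requests in the window:
  req#1 t=0s: ALLOW
  req#2 t=0s: ALLOW
  req#3 t=0s: ALLOW
  req#4 t=0s: DENY
  req#5 t=0s: DENY
  req#6 t=0s: DENY
  req#7 t=1s: DENY
  req#8 t=2s: DENY
  req#9 t=2s: DENY
  req#10 t=2s: DENY
  req#11 t=2s: DENY
  req#12 t=2s: DENY
  req#13 t=2s: DENY
  req#14 t=2s: DENY
  req#15 t=4s: ALLOW
  req#16 t=4s: ALLOW

Answer: AAADDDDDDDDDDDAA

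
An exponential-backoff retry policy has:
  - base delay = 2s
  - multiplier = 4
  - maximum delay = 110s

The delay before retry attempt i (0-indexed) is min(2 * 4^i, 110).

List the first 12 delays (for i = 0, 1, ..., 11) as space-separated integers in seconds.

Answer: 2 8 32 110 110 110 110 110 110 110 110 110

Derivation:
Computing each delay:
  i=0: min(2*4^0, 110) = 2
  i=1: min(2*4^1, 110) = 8
  i=2: min(2*4^2, 110) = 32
  i=3: min(2*4^3, 110) = 110
  i=4: min(2*4^4, 110) = 110
  i=5: min(2*4^5, 110) = 110
  i=6: min(2*4^6, 110) = 110
  i=7: min(2*4^7, 110) = 110
  i=8: min(2*4^8, 110) = 110
  i=9: min(2*4^9, 110) = 110
  i=10: min(2*4^10, 110) = 110
  i=11: min(2*4^11, 110) = 110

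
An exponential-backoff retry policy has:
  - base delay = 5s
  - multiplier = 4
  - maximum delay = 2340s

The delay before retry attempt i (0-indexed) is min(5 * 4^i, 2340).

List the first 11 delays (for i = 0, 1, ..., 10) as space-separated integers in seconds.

Computing each delay:
  i=0: min(5*4^0, 2340) = 5
  i=1: min(5*4^1, 2340) = 20
  i=2: min(5*4^2, 2340) = 80
  i=3: min(5*4^3, 2340) = 320
  i=4: min(5*4^4, 2340) = 1280
  i=5: min(5*4^5, 2340) = 2340
  i=6: min(5*4^6, 2340) = 2340
  i=7: min(5*4^7, 2340) = 2340
  i=8: min(5*4^8, 2340) = 2340
  i=9: min(5*4^9, 2340) = 2340
  i=10: min(5*4^10, 2340) = 2340

Answer: 5 20 80 320 1280 2340 2340 2340 2340 2340 2340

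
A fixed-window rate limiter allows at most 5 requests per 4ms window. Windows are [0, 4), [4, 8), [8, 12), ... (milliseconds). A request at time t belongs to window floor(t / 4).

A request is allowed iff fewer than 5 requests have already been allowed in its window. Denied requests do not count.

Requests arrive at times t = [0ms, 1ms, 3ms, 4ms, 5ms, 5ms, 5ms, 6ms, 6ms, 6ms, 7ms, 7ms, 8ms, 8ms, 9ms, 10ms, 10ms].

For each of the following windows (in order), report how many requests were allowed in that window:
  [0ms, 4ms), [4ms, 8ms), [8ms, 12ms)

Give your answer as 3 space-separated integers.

Answer: 3 5 5

Derivation:
Processing requests:
  req#1 t=0ms (window 0): ALLOW
  req#2 t=1ms (window 0): ALLOW
  req#3 t=3ms (window 0): ALLOW
  req#4 t=4ms (window 1): ALLOW
  req#5 t=5ms (window 1): ALLOW
  req#6 t=5ms (window 1): ALLOW
  req#7 t=5ms (window 1): ALLOW
  req#8 t=6ms (window 1): ALLOW
  req#9 t=6ms (window 1): DENY
  req#10 t=6ms (window 1): DENY
  req#11 t=7ms (window 1): DENY
  req#12 t=7ms (window 1): DENY
  req#13 t=8ms (window 2): ALLOW
  req#14 t=8ms (window 2): ALLOW
  req#15 t=9ms (window 2): ALLOW
  req#16 t=10ms (window 2): ALLOW
  req#17 t=10ms (window 2): ALLOW

Allowed counts by window: 3 5 5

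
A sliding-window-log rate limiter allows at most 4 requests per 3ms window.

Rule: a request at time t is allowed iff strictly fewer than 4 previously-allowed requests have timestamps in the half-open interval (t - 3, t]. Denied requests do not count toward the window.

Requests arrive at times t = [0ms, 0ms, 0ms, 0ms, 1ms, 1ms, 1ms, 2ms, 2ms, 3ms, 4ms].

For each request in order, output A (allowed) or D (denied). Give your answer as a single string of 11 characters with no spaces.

Tracking allowed requests in the window:
  req#1 t=0ms: ALLOW
  req#2 t=0ms: ALLOW
  req#3 t=0ms: ALLOW
  req#4 t=0ms: ALLOW
  req#5 t=1ms: DENY
  req#6 t=1ms: DENY
  req#7 t=1ms: DENY
  req#8 t=2ms: DENY
  req#9 t=2ms: DENY
  req#10 t=3ms: ALLOW
  req#11 t=4ms: ALLOW

Answer: AAAADDDDDAA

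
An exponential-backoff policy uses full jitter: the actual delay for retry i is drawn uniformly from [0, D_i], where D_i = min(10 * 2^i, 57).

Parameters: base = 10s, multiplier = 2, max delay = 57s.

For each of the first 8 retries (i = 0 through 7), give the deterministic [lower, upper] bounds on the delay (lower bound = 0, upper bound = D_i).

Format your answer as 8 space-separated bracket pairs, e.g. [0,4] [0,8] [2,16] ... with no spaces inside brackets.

Computing bounds per retry:
  i=0: D_i=min(10*2^0,57)=10, bounds=[0,10]
  i=1: D_i=min(10*2^1,57)=20, bounds=[0,20]
  i=2: D_i=min(10*2^2,57)=40, bounds=[0,40]
  i=3: D_i=min(10*2^3,57)=57, bounds=[0,57]
  i=4: D_i=min(10*2^4,57)=57, bounds=[0,57]
  i=5: D_i=min(10*2^5,57)=57, bounds=[0,57]
  i=6: D_i=min(10*2^6,57)=57, bounds=[0,57]
  i=7: D_i=min(10*2^7,57)=57, bounds=[0,57]

Answer: [0,10] [0,20] [0,40] [0,57] [0,57] [0,57] [0,57] [0,57]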